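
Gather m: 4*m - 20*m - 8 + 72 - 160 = -16*m - 96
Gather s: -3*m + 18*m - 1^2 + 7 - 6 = 15*m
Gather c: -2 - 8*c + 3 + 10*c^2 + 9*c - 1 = 10*c^2 + c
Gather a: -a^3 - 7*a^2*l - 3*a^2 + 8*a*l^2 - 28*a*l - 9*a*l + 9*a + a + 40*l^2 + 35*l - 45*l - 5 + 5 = -a^3 + a^2*(-7*l - 3) + a*(8*l^2 - 37*l + 10) + 40*l^2 - 10*l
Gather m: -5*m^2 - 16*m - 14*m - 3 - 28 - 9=-5*m^2 - 30*m - 40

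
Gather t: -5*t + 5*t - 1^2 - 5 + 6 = 0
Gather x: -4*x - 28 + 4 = -4*x - 24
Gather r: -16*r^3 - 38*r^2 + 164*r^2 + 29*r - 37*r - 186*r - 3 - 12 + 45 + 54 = -16*r^3 + 126*r^2 - 194*r + 84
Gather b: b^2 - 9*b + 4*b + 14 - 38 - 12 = b^2 - 5*b - 36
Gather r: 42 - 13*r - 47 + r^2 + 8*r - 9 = r^2 - 5*r - 14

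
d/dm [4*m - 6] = 4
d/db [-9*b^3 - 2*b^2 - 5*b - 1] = -27*b^2 - 4*b - 5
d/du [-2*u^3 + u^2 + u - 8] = -6*u^2 + 2*u + 1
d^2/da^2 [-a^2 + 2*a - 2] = -2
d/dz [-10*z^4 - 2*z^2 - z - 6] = -40*z^3 - 4*z - 1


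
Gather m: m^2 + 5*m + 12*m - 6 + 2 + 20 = m^2 + 17*m + 16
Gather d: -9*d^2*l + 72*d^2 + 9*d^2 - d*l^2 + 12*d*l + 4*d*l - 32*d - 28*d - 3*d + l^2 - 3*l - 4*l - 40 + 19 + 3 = d^2*(81 - 9*l) + d*(-l^2 + 16*l - 63) + l^2 - 7*l - 18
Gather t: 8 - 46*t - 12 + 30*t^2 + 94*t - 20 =30*t^2 + 48*t - 24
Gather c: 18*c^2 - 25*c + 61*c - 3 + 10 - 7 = 18*c^2 + 36*c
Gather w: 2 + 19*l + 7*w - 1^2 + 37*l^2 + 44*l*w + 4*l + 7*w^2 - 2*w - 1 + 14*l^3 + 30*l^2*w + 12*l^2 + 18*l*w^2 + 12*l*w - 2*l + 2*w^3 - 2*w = 14*l^3 + 49*l^2 + 21*l + 2*w^3 + w^2*(18*l + 7) + w*(30*l^2 + 56*l + 3)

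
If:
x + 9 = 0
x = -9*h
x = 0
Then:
No Solution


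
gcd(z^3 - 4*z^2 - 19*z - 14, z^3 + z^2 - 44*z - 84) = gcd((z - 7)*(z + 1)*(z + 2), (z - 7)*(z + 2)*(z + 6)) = z^2 - 5*z - 14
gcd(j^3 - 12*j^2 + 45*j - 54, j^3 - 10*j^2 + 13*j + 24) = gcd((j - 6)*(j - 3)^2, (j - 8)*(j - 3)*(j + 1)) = j - 3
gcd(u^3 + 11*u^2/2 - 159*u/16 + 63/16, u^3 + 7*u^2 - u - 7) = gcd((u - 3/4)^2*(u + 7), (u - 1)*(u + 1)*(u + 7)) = u + 7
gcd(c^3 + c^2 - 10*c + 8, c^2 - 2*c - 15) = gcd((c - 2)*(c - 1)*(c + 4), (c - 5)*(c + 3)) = 1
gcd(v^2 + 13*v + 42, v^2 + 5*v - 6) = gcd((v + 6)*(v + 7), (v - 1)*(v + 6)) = v + 6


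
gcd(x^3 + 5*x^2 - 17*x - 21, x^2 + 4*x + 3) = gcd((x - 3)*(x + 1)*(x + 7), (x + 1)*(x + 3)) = x + 1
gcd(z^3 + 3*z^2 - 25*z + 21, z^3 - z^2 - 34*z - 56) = 1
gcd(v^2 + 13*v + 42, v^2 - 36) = v + 6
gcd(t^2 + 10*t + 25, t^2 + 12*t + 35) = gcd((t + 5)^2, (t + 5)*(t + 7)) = t + 5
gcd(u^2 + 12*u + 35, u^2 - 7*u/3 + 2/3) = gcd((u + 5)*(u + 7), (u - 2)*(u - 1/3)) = 1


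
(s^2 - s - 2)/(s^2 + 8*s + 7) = (s - 2)/(s + 7)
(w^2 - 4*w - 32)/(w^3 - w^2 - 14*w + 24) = (w - 8)/(w^2 - 5*w + 6)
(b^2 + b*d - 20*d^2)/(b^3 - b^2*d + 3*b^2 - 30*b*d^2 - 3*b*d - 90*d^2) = (b - 4*d)/(b^2 - 6*b*d + 3*b - 18*d)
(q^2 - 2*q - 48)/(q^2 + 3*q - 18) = (q - 8)/(q - 3)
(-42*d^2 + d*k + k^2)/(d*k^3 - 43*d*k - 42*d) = (42*d^2 - d*k - k^2)/(d*(-k^3 + 43*k + 42))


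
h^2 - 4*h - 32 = (h - 8)*(h + 4)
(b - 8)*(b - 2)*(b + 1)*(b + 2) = b^4 - 7*b^3 - 12*b^2 + 28*b + 32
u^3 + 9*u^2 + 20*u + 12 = (u + 1)*(u + 2)*(u + 6)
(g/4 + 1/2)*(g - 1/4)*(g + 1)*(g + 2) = g^4/4 + 19*g^3/16 + 27*g^2/16 + g/2 - 1/4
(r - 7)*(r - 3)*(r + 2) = r^3 - 8*r^2 + r + 42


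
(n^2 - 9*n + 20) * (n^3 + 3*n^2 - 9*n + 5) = n^5 - 6*n^4 - 16*n^3 + 146*n^2 - 225*n + 100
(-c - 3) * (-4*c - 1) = 4*c^2 + 13*c + 3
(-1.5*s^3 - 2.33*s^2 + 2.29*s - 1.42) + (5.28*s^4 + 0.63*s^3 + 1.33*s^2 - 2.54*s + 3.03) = 5.28*s^4 - 0.87*s^3 - 1.0*s^2 - 0.25*s + 1.61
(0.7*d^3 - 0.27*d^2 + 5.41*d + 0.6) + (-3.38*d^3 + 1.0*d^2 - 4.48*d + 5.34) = -2.68*d^3 + 0.73*d^2 + 0.93*d + 5.94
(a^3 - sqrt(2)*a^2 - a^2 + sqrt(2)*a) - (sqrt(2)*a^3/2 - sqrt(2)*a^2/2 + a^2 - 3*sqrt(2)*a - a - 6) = -sqrt(2)*a^3/2 + a^3 - 2*a^2 - sqrt(2)*a^2/2 + a + 4*sqrt(2)*a + 6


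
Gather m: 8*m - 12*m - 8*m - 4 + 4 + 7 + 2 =9 - 12*m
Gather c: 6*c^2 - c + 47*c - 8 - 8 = 6*c^2 + 46*c - 16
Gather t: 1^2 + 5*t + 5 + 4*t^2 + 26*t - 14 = 4*t^2 + 31*t - 8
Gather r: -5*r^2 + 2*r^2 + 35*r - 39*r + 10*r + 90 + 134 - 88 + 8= -3*r^2 + 6*r + 144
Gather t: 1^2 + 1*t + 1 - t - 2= 0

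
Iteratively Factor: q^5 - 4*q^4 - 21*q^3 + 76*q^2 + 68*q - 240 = (q - 3)*(q^4 - q^3 - 24*q^2 + 4*q + 80) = (q - 3)*(q - 2)*(q^3 + q^2 - 22*q - 40) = (q - 5)*(q - 3)*(q - 2)*(q^2 + 6*q + 8) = (q - 5)*(q - 3)*(q - 2)*(q + 4)*(q + 2)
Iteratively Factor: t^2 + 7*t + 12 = (t + 3)*(t + 4)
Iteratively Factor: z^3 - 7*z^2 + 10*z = (z - 5)*(z^2 - 2*z) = z*(z - 5)*(z - 2)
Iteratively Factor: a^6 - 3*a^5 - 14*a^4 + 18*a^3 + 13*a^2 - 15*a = (a)*(a^5 - 3*a^4 - 14*a^3 + 18*a^2 + 13*a - 15) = a*(a - 1)*(a^4 - 2*a^3 - 16*a^2 + 2*a + 15) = a*(a - 5)*(a - 1)*(a^3 + 3*a^2 - a - 3) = a*(a - 5)*(a - 1)*(a + 1)*(a^2 + 2*a - 3) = a*(a - 5)*(a - 1)*(a + 1)*(a + 3)*(a - 1)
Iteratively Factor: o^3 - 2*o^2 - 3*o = (o + 1)*(o^2 - 3*o) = o*(o + 1)*(o - 3)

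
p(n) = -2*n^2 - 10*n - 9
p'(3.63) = -24.52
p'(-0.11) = -9.56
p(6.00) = -141.00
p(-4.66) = -5.83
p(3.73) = -74.13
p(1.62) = -30.45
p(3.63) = -71.65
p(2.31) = -42.77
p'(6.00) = -34.00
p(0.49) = -14.38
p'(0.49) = -11.96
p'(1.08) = -14.32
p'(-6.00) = 14.00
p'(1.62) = -16.48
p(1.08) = -22.13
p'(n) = -4*n - 10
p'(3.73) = -24.92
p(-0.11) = -7.92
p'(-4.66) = 8.64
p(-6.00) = -21.00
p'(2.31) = -19.24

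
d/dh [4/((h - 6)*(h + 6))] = -8*h/(h^4 - 72*h^2 + 1296)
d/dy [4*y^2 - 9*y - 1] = 8*y - 9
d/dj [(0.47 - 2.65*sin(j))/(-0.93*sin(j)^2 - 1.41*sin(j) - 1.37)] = (-2.4645*sin(j)^2 + 0.8742*sin(j) + 4.2932)*cos(j)/(0.8649*sin(j)^4 + 2.6226*sin(j)^3 + 4.5363*sin(j)^2 + 3.8634*sin(j) + 1.8769)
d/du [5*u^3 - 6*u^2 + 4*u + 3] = 15*u^2 - 12*u + 4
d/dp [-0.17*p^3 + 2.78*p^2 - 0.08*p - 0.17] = -0.51*p^2 + 5.56*p - 0.08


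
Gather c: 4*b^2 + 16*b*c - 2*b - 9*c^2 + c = 4*b^2 - 2*b - 9*c^2 + c*(16*b + 1)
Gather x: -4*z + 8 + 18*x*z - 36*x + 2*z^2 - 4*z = x*(18*z - 36) + 2*z^2 - 8*z + 8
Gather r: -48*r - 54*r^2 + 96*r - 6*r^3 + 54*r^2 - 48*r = -6*r^3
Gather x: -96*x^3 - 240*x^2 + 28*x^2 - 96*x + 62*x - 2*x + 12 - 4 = -96*x^3 - 212*x^2 - 36*x + 8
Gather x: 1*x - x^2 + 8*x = -x^2 + 9*x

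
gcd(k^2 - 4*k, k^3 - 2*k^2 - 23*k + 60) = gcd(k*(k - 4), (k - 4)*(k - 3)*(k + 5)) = k - 4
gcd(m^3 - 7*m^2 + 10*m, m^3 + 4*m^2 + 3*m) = m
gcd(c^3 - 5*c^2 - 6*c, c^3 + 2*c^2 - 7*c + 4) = 1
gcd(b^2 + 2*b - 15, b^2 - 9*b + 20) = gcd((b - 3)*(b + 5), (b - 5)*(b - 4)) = 1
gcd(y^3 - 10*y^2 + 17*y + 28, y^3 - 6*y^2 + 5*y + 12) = y^2 - 3*y - 4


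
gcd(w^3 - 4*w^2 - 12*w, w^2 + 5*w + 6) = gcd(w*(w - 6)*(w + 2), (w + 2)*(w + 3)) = w + 2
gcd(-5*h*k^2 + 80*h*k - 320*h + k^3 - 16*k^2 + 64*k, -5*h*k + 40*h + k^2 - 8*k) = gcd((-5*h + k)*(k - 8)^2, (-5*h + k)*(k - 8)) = 5*h*k - 40*h - k^2 + 8*k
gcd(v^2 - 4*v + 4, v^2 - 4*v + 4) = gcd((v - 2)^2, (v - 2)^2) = v^2 - 4*v + 4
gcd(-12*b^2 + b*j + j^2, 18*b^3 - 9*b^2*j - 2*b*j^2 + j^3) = 3*b - j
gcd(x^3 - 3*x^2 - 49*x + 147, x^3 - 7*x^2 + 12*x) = x - 3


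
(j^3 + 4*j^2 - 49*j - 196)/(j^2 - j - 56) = (j^2 - 3*j - 28)/(j - 8)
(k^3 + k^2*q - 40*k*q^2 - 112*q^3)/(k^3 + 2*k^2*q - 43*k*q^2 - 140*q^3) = (k + 4*q)/(k + 5*q)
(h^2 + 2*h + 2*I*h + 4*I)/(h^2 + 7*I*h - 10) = (h + 2)/(h + 5*I)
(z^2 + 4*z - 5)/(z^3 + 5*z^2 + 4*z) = (z^2 + 4*z - 5)/(z*(z^2 + 5*z + 4))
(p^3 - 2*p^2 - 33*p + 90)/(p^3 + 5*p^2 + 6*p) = (p^3 - 2*p^2 - 33*p + 90)/(p*(p^2 + 5*p + 6))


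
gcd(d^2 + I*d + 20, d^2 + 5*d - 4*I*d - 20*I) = d - 4*I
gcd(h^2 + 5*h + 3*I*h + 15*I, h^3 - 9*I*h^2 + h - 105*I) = h + 3*I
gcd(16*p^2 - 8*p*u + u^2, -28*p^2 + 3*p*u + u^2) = 4*p - u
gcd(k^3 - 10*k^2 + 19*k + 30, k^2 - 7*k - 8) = k + 1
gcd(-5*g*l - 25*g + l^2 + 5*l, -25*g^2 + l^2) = 5*g - l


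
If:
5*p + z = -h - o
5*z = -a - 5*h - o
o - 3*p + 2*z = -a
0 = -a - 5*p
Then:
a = -20*z/31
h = -21*z/31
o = -30*z/31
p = 4*z/31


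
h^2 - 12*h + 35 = (h - 7)*(h - 5)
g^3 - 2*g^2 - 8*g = g*(g - 4)*(g + 2)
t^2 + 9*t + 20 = (t + 4)*(t + 5)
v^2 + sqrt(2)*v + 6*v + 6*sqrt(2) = (v + 6)*(v + sqrt(2))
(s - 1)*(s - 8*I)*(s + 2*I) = s^3 - s^2 - 6*I*s^2 + 16*s + 6*I*s - 16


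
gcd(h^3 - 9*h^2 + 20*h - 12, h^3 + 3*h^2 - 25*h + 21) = h - 1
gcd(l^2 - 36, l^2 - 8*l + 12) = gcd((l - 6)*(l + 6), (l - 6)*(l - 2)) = l - 6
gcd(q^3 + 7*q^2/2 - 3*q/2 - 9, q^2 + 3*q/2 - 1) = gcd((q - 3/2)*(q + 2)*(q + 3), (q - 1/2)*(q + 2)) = q + 2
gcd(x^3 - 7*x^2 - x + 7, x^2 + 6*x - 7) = x - 1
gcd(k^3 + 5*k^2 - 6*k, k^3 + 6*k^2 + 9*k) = k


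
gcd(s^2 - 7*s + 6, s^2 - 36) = s - 6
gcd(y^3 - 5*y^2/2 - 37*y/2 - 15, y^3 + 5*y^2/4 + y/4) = y + 1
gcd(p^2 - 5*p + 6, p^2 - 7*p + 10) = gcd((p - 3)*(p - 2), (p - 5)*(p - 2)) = p - 2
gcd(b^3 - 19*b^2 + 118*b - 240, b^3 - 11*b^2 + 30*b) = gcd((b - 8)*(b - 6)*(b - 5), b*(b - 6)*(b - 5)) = b^2 - 11*b + 30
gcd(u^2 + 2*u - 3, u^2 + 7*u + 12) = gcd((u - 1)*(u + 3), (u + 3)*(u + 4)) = u + 3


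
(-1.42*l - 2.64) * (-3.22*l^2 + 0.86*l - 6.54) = 4.5724*l^3 + 7.2796*l^2 + 7.0164*l + 17.2656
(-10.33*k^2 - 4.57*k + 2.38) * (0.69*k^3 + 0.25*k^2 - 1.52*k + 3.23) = -7.1277*k^5 - 5.7358*k^4 + 16.2013*k^3 - 25.8245*k^2 - 18.3787*k + 7.6874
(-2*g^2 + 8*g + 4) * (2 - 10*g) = 20*g^3 - 84*g^2 - 24*g + 8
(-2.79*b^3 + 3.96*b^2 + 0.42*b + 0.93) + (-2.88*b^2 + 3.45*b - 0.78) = -2.79*b^3 + 1.08*b^2 + 3.87*b + 0.15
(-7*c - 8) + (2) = -7*c - 6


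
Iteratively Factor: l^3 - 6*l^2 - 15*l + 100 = (l - 5)*(l^2 - l - 20) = (l - 5)*(l + 4)*(l - 5)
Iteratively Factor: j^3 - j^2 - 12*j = (j - 4)*(j^2 + 3*j) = (j - 4)*(j + 3)*(j)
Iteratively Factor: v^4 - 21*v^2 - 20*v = (v)*(v^3 - 21*v - 20) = v*(v - 5)*(v^2 + 5*v + 4) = v*(v - 5)*(v + 4)*(v + 1)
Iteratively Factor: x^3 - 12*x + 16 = (x - 2)*(x^2 + 2*x - 8) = (x - 2)^2*(x + 4)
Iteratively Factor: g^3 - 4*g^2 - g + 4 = (g + 1)*(g^2 - 5*g + 4) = (g - 1)*(g + 1)*(g - 4)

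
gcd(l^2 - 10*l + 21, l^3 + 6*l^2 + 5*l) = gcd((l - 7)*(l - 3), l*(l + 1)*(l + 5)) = 1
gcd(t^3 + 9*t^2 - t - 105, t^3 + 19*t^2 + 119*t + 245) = t^2 + 12*t + 35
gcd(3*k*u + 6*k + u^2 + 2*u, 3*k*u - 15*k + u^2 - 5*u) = 3*k + u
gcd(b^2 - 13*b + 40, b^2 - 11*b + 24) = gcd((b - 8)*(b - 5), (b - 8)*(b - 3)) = b - 8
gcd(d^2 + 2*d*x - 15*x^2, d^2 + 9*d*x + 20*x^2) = d + 5*x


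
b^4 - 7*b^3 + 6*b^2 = b^2*(b - 6)*(b - 1)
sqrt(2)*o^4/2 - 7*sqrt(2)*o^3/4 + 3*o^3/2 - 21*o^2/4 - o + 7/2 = (o - 7/2)*(o - sqrt(2)/2)*(o + sqrt(2))*(sqrt(2)*o/2 + 1)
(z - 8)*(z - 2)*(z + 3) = z^3 - 7*z^2 - 14*z + 48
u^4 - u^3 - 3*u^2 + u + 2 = (u - 2)*(u - 1)*(u + 1)^2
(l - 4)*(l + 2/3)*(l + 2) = l^3 - 4*l^2/3 - 28*l/3 - 16/3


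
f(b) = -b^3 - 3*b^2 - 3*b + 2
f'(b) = -3*b^2 - 6*b - 3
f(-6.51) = 170.28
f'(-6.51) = -91.08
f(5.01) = -214.08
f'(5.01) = -108.36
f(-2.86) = 9.43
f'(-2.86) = -10.38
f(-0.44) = 2.82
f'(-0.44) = -0.94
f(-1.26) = 3.02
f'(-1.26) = -0.20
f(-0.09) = 2.25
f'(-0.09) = -2.48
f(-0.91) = 3.00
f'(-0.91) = -0.02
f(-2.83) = 9.13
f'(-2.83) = -10.05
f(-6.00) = 128.00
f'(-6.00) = -75.00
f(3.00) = -61.00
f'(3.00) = -48.00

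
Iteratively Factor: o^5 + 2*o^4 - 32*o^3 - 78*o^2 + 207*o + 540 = (o + 3)*(o^4 - o^3 - 29*o^2 + 9*o + 180) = (o + 3)^2*(o^3 - 4*o^2 - 17*o + 60) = (o - 3)*(o + 3)^2*(o^2 - o - 20) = (o - 5)*(o - 3)*(o + 3)^2*(o + 4)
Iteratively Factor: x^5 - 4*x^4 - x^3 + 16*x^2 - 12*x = (x - 2)*(x^4 - 2*x^3 - 5*x^2 + 6*x) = x*(x - 2)*(x^3 - 2*x^2 - 5*x + 6) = x*(x - 2)*(x + 2)*(x^2 - 4*x + 3) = x*(x - 3)*(x - 2)*(x + 2)*(x - 1)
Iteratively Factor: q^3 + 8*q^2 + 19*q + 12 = (q + 1)*(q^2 + 7*q + 12) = (q + 1)*(q + 3)*(q + 4)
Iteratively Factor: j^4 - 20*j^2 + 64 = (j + 2)*(j^3 - 2*j^2 - 16*j + 32) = (j + 2)*(j + 4)*(j^2 - 6*j + 8) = (j - 2)*(j + 2)*(j + 4)*(j - 4)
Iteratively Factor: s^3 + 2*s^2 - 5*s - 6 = (s + 1)*(s^2 + s - 6) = (s - 2)*(s + 1)*(s + 3)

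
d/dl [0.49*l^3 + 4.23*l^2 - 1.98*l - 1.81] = 1.47*l^2 + 8.46*l - 1.98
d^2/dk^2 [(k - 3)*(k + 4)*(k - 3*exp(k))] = -3*k^2*exp(k) - 15*k*exp(k) + 6*k + 24*exp(k) + 2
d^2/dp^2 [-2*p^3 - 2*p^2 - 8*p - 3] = -12*p - 4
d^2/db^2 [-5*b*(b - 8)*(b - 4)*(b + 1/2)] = -60*b^2 + 345*b - 260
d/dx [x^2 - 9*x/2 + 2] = 2*x - 9/2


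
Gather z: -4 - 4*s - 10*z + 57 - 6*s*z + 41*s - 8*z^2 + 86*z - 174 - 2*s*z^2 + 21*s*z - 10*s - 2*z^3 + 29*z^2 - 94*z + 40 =27*s - 2*z^3 + z^2*(21 - 2*s) + z*(15*s - 18) - 81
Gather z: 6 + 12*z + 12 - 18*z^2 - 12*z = 18 - 18*z^2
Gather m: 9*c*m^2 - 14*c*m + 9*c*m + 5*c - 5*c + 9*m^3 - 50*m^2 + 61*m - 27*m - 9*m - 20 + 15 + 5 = 9*m^3 + m^2*(9*c - 50) + m*(25 - 5*c)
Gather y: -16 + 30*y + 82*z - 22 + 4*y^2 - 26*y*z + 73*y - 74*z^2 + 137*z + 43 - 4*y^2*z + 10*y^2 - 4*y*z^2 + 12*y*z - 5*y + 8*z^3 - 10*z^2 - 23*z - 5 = y^2*(14 - 4*z) + y*(-4*z^2 - 14*z + 98) + 8*z^3 - 84*z^2 + 196*z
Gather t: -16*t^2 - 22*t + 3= -16*t^2 - 22*t + 3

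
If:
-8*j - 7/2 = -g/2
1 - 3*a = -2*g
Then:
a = 32*j/3 + 5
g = 16*j + 7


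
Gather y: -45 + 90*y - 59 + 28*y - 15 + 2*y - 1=120*y - 120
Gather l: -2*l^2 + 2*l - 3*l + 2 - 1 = -2*l^2 - l + 1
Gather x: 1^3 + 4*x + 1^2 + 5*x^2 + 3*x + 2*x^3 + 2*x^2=2*x^3 + 7*x^2 + 7*x + 2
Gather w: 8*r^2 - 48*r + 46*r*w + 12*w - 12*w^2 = 8*r^2 - 48*r - 12*w^2 + w*(46*r + 12)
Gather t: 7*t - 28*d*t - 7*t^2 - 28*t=-7*t^2 + t*(-28*d - 21)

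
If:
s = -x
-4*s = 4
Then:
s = -1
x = 1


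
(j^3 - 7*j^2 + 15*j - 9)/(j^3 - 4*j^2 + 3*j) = (j - 3)/j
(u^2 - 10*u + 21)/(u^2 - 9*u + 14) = (u - 3)/(u - 2)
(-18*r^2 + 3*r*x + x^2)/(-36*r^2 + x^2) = (-3*r + x)/(-6*r + x)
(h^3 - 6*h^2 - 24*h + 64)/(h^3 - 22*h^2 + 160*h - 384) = (h^2 + 2*h - 8)/(h^2 - 14*h + 48)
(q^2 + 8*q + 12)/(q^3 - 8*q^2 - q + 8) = (q^2 + 8*q + 12)/(q^3 - 8*q^2 - q + 8)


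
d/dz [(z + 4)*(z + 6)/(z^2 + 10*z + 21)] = 6*(-z - 5)/(z^4 + 20*z^3 + 142*z^2 + 420*z + 441)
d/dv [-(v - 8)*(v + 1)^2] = 3*(5 - v)*(v + 1)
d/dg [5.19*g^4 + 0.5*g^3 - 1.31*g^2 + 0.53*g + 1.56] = 20.76*g^3 + 1.5*g^2 - 2.62*g + 0.53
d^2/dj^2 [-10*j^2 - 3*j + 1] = -20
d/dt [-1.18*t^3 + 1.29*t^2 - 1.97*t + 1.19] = -3.54*t^2 + 2.58*t - 1.97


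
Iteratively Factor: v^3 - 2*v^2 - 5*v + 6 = (v - 3)*(v^2 + v - 2) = (v - 3)*(v - 1)*(v + 2)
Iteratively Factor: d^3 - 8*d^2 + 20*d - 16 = (d - 2)*(d^2 - 6*d + 8) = (d - 2)^2*(d - 4)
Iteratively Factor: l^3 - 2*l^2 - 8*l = (l)*(l^2 - 2*l - 8) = l*(l + 2)*(l - 4)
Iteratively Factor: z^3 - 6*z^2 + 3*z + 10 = (z - 2)*(z^2 - 4*z - 5) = (z - 2)*(z + 1)*(z - 5)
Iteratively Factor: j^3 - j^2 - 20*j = (j)*(j^2 - j - 20) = j*(j + 4)*(j - 5)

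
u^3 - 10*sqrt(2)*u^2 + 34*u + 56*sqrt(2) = (u - 7*sqrt(2))*(u - 4*sqrt(2))*(u + sqrt(2))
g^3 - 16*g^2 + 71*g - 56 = (g - 8)*(g - 7)*(g - 1)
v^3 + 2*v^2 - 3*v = v*(v - 1)*(v + 3)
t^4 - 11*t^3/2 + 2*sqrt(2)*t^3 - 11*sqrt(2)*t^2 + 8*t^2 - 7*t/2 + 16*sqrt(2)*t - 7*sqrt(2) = (t - 7/2)*(t - 1)^2*(t + 2*sqrt(2))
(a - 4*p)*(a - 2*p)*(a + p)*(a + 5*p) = a^4 - 23*a^2*p^2 + 18*a*p^3 + 40*p^4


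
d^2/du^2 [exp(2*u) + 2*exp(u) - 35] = (4*exp(u) + 2)*exp(u)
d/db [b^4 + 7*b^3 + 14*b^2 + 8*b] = 4*b^3 + 21*b^2 + 28*b + 8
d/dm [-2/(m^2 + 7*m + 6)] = 2*(2*m + 7)/(m^2 + 7*m + 6)^2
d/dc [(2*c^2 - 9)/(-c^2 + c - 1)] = (2*c^2 - 22*c + 9)/(c^4 - 2*c^3 + 3*c^2 - 2*c + 1)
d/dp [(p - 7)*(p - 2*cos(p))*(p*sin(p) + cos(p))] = p*(p - 7)*(p - 2*cos(p))*cos(p) + (p - 7)*(p*sin(p) + cos(p))*(2*sin(p) + 1) + (p - 2*cos(p))*(p*sin(p) + cos(p))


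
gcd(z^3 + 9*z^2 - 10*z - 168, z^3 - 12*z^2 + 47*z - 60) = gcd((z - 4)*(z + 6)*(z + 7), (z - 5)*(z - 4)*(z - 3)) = z - 4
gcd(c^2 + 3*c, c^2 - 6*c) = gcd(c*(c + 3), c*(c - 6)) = c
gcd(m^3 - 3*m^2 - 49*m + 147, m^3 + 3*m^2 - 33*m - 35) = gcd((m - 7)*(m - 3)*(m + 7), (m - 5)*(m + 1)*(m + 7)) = m + 7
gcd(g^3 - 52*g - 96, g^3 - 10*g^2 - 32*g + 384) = g^2 - 2*g - 48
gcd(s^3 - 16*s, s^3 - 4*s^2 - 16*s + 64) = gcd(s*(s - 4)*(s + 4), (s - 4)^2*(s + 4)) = s^2 - 16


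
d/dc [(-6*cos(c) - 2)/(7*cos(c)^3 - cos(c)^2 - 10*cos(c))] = 4*(-21*cos(c)^3 - 9*cos(c)^2 + cos(c) + 5)*sin(c)/((7*sin(c)^2 + cos(c) + 3)^2*cos(c)^2)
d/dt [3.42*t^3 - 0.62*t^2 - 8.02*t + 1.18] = 10.26*t^2 - 1.24*t - 8.02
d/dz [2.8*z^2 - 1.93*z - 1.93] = 5.6*z - 1.93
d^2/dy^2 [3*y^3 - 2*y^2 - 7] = 18*y - 4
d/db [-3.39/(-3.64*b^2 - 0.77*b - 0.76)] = (-24.6792*b - 2.6103)/(3.64*b^2 + 0.77*b + 0.76)^2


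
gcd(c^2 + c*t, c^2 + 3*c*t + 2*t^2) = c + t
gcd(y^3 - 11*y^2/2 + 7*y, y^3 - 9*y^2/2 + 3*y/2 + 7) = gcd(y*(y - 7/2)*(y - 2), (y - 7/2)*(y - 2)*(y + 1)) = y^2 - 11*y/2 + 7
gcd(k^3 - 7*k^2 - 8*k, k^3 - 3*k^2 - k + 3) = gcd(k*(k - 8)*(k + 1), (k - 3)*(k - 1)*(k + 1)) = k + 1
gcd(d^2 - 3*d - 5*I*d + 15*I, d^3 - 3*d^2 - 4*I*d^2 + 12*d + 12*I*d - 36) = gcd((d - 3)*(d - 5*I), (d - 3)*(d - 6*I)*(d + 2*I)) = d - 3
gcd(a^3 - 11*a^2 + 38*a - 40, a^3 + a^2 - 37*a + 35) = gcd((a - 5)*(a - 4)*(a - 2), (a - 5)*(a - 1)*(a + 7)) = a - 5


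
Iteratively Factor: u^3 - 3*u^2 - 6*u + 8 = (u - 1)*(u^2 - 2*u - 8) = (u - 4)*(u - 1)*(u + 2)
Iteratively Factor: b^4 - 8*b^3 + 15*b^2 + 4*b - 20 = (b - 2)*(b^3 - 6*b^2 + 3*b + 10) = (b - 2)*(b + 1)*(b^2 - 7*b + 10) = (b - 2)^2*(b + 1)*(b - 5)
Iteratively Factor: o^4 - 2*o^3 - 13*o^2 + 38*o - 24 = (o + 4)*(o^3 - 6*o^2 + 11*o - 6) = (o - 2)*(o + 4)*(o^2 - 4*o + 3) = (o - 2)*(o - 1)*(o + 4)*(o - 3)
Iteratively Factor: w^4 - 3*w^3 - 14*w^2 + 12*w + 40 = (w + 2)*(w^3 - 5*w^2 - 4*w + 20) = (w + 2)^2*(w^2 - 7*w + 10) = (w - 5)*(w + 2)^2*(w - 2)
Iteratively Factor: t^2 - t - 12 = (t - 4)*(t + 3)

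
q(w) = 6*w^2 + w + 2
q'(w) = 12*w + 1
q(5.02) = 158.22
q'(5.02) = 61.24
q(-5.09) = 152.36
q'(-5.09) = -60.08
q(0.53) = 4.22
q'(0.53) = 7.36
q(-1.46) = 13.33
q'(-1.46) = -16.52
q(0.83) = 6.96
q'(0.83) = 10.96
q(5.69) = 201.95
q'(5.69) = 69.28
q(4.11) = 107.46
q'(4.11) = 50.32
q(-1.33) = 11.28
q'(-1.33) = -14.96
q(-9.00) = 479.00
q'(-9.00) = -107.00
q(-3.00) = 53.00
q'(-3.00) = -35.00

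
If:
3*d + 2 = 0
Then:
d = -2/3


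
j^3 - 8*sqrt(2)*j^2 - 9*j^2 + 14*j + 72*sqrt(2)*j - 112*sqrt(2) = (j - 7)*(j - 2)*(j - 8*sqrt(2))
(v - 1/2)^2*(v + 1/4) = v^3 - 3*v^2/4 + 1/16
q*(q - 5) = q^2 - 5*q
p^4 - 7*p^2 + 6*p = p*(p - 2)*(p - 1)*(p + 3)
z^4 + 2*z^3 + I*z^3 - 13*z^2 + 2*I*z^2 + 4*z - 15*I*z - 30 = (z - 3)*(z + 5)*(z - I)*(z + 2*I)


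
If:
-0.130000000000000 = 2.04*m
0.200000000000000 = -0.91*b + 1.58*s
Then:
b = 1.73626373626374*s - 0.21978021978022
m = -0.06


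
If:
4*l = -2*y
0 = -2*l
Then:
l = 0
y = 0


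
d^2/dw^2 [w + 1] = 0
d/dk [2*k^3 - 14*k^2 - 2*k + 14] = 6*k^2 - 28*k - 2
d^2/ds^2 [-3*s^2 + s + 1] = -6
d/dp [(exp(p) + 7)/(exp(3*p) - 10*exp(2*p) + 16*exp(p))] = (-2*exp(3*p) - 11*exp(2*p) + 140*exp(p) - 112)*exp(-p)/(exp(4*p) - 20*exp(3*p) + 132*exp(2*p) - 320*exp(p) + 256)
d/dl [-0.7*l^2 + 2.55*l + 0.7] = 2.55 - 1.4*l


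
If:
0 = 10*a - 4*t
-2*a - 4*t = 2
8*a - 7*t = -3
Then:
No Solution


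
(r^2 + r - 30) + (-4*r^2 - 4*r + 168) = -3*r^2 - 3*r + 138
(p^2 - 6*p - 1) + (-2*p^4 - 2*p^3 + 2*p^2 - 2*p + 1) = -2*p^4 - 2*p^3 + 3*p^2 - 8*p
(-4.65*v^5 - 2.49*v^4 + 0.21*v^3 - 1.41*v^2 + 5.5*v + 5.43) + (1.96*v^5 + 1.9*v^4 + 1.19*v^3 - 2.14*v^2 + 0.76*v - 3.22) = -2.69*v^5 - 0.59*v^4 + 1.4*v^3 - 3.55*v^2 + 6.26*v + 2.21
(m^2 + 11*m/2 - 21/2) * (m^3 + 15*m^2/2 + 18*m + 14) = m^5 + 13*m^4 + 195*m^3/4 + 137*m^2/4 - 112*m - 147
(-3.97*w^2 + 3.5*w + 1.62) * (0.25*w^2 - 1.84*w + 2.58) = -0.9925*w^4 + 8.1798*w^3 - 16.2776*w^2 + 6.0492*w + 4.1796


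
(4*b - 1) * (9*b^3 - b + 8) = 36*b^4 - 9*b^3 - 4*b^2 + 33*b - 8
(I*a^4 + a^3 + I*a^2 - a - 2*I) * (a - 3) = I*a^5 + a^4 - 3*I*a^4 - 3*a^3 + I*a^3 - a^2 - 3*I*a^2 + 3*a - 2*I*a + 6*I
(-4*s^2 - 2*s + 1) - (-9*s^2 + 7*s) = 5*s^2 - 9*s + 1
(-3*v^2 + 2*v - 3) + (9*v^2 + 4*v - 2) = 6*v^2 + 6*v - 5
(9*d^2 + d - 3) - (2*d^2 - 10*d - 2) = 7*d^2 + 11*d - 1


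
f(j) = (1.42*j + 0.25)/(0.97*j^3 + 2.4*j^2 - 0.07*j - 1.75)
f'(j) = (1.42*j + 0.25)*(-2.91*j^2 - 4.8*j + 0.07)/(0.97*j^3 + 2.4*j^2 - 0.07*j - 1.75)^2 + 1.42/(0.97*j^3 + 2.4*j^2 - 0.07*j - 1.75)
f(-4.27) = 0.18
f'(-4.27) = 0.13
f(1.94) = 0.21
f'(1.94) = -0.20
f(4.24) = 0.05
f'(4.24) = -0.02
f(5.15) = 0.04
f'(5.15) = -0.01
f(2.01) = 0.20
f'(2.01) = -0.18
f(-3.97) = 0.22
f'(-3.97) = 0.18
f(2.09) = 0.18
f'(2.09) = -0.16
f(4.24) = 0.05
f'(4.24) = -0.02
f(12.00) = 0.01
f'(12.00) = -0.00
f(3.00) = 0.10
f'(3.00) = -0.06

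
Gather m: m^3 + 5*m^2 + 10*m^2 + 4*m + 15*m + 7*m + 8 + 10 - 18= m^3 + 15*m^2 + 26*m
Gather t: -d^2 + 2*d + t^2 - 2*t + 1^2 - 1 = -d^2 + 2*d + t^2 - 2*t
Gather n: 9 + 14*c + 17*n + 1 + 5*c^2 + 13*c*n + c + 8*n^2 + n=5*c^2 + 15*c + 8*n^2 + n*(13*c + 18) + 10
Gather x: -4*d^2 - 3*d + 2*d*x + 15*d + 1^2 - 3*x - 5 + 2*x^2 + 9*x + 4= -4*d^2 + 12*d + 2*x^2 + x*(2*d + 6)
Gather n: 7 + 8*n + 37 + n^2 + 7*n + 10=n^2 + 15*n + 54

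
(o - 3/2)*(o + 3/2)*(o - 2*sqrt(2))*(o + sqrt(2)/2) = o^4 - 3*sqrt(2)*o^3/2 - 17*o^2/4 + 27*sqrt(2)*o/8 + 9/2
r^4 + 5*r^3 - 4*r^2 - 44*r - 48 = (r - 3)*(r + 2)^2*(r + 4)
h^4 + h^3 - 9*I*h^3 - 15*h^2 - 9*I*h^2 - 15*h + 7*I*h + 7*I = (h + 1)*(h - 7*I)*(h - I)^2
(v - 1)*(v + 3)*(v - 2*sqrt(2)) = v^3 - 2*sqrt(2)*v^2 + 2*v^2 - 4*sqrt(2)*v - 3*v + 6*sqrt(2)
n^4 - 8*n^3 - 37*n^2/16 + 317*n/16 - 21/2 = (n - 8)*(n - 1)*(n - 3/4)*(n + 7/4)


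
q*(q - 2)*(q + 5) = q^3 + 3*q^2 - 10*q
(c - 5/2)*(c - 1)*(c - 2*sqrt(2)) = c^3 - 7*c^2/2 - 2*sqrt(2)*c^2 + 5*c/2 + 7*sqrt(2)*c - 5*sqrt(2)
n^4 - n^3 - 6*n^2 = n^2*(n - 3)*(n + 2)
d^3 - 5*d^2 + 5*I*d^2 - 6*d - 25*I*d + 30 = (d - 5)*(d + 2*I)*(d + 3*I)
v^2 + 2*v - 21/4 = (v - 3/2)*(v + 7/2)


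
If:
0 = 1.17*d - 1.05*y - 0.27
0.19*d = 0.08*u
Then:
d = 0.897435897435897*y + 0.230769230769231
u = 2.13141025641026*y + 0.548076923076923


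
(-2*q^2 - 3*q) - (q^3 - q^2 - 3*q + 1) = -q^3 - q^2 - 1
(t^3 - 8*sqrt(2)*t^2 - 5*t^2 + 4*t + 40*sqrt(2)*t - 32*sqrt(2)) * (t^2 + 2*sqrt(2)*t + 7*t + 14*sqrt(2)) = t^5 - 6*sqrt(2)*t^4 + 2*t^4 - 63*t^3 - 12*sqrt(2)*t^3 - 36*t^2 + 186*sqrt(2)*t^2 - 168*sqrt(2)*t + 992*t - 896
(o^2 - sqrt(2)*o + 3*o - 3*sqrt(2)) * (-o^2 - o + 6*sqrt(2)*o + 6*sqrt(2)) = -o^4 - 4*o^3 + 7*sqrt(2)*o^3 - 15*o^2 + 28*sqrt(2)*o^2 - 48*o + 21*sqrt(2)*o - 36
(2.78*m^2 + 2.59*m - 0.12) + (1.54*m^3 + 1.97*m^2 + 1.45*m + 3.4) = 1.54*m^3 + 4.75*m^2 + 4.04*m + 3.28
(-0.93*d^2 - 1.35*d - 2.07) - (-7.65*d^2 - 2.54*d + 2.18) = 6.72*d^2 + 1.19*d - 4.25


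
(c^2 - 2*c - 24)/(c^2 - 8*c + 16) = (c^2 - 2*c - 24)/(c^2 - 8*c + 16)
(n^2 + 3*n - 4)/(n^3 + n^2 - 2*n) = (n + 4)/(n*(n + 2))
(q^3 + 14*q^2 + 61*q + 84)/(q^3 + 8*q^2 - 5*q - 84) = (q + 3)/(q - 3)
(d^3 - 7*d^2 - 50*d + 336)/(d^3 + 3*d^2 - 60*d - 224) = (d - 6)/(d + 4)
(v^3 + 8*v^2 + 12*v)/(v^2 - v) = (v^2 + 8*v + 12)/(v - 1)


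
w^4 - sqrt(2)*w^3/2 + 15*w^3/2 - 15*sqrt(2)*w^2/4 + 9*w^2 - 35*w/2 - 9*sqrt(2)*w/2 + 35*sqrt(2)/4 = (w - 1)*(w + 7/2)*(w + 5)*(w - sqrt(2)/2)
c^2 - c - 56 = (c - 8)*(c + 7)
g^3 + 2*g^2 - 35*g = g*(g - 5)*(g + 7)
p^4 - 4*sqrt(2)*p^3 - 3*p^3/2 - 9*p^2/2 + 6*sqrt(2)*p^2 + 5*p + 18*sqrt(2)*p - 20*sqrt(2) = (p - 5/2)*(p - 1)*(p + 2)*(p - 4*sqrt(2))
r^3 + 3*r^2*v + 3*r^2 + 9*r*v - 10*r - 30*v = (r - 2)*(r + 5)*(r + 3*v)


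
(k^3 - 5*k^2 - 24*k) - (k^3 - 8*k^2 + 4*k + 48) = 3*k^2 - 28*k - 48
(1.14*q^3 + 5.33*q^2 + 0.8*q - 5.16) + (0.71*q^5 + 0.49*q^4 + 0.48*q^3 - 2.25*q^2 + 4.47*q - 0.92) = 0.71*q^5 + 0.49*q^4 + 1.62*q^3 + 3.08*q^2 + 5.27*q - 6.08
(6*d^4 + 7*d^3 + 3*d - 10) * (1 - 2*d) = -12*d^5 - 8*d^4 + 7*d^3 - 6*d^2 + 23*d - 10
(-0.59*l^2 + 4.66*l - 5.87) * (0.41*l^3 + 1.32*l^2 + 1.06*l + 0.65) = -0.2419*l^5 + 1.1318*l^4 + 3.1191*l^3 - 3.1923*l^2 - 3.1932*l - 3.8155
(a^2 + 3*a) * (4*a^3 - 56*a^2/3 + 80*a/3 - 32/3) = 4*a^5 - 20*a^4/3 - 88*a^3/3 + 208*a^2/3 - 32*a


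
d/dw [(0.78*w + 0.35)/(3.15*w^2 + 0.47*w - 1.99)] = (2.457*w^2 + 0.3666*w - (0.78*w + 0.35)*(6.3*w + 0.47) - 1.5522)/(3.15*w^2 + 0.47*w - 1.99)^2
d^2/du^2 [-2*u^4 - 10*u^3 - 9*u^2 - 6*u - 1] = -24*u^2 - 60*u - 18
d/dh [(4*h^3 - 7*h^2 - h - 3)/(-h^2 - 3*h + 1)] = 2*(-2*h^4 - 12*h^3 + 16*h^2 - 10*h - 5)/(h^4 + 6*h^3 + 7*h^2 - 6*h + 1)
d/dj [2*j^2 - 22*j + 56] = 4*j - 22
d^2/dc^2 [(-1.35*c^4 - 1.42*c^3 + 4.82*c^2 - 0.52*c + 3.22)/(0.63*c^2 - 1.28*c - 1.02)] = (-1.07163*c^6 + 6.53184*c^5 - 8.06598*c^4 - 27.31808*c^3 - 1.726092*c^2 - 26.448768*c + 26.07692)/(0.250047*c^6 - 1.524096*c^5 + 1.882062*c^4 + 2.838016*c^3 - 3.047148*c^2 - 3.995136*c - 1.061208)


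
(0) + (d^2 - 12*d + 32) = d^2 - 12*d + 32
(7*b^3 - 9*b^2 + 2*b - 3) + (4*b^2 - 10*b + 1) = 7*b^3 - 5*b^2 - 8*b - 2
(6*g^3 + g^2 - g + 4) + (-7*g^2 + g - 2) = 6*g^3 - 6*g^2 + 2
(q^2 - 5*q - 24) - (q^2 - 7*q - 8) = 2*q - 16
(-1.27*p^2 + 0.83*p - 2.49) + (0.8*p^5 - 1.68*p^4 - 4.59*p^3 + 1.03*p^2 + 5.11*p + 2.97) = 0.8*p^5 - 1.68*p^4 - 4.59*p^3 - 0.24*p^2 + 5.94*p + 0.48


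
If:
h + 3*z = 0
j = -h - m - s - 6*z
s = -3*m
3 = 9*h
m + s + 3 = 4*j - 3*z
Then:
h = 1/3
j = 3/5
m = 2/15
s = -2/5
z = -1/9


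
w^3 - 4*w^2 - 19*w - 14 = (w - 7)*(w + 1)*(w + 2)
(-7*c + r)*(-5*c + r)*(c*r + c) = 35*c^3*r + 35*c^3 - 12*c^2*r^2 - 12*c^2*r + c*r^3 + c*r^2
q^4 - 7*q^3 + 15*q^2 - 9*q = q*(q - 3)^2*(q - 1)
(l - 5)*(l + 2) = l^2 - 3*l - 10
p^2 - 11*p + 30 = (p - 6)*(p - 5)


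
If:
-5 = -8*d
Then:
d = 5/8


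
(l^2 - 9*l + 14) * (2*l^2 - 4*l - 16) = 2*l^4 - 22*l^3 + 48*l^2 + 88*l - 224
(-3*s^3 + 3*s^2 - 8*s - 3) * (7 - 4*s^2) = 12*s^5 - 12*s^4 + 11*s^3 + 33*s^2 - 56*s - 21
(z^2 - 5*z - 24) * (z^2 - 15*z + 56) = z^4 - 20*z^3 + 107*z^2 + 80*z - 1344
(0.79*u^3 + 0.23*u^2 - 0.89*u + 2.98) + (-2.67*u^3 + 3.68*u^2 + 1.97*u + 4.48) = -1.88*u^3 + 3.91*u^2 + 1.08*u + 7.46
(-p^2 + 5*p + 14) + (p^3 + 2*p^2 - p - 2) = p^3 + p^2 + 4*p + 12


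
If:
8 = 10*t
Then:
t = 4/5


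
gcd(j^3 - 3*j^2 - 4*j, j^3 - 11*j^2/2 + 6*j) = j^2 - 4*j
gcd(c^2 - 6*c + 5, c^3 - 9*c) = 1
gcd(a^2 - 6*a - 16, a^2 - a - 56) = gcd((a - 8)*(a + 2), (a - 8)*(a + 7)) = a - 8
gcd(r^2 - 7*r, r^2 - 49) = r - 7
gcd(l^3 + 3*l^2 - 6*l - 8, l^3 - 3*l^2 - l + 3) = l + 1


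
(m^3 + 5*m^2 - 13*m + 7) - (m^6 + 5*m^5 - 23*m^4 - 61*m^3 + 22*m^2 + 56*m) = -m^6 - 5*m^5 + 23*m^4 + 62*m^3 - 17*m^2 - 69*m + 7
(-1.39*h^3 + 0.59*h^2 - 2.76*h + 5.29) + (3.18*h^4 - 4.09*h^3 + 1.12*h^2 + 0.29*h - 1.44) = 3.18*h^4 - 5.48*h^3 + 1.71*h^2 - 2.47*h + 3.85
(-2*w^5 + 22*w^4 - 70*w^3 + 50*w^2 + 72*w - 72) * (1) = -2*w^5 + 22*w^4 - 70*w^3 + 50*w^2 + 72*w - 72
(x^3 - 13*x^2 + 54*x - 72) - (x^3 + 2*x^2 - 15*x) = -15*x^2 + 69*x - 72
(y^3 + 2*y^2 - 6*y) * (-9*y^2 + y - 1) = -9*y^5 - 17*y^4 + 55*y^3 - 8*y^2 + 6*y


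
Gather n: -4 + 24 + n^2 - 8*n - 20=n^2 - 8*n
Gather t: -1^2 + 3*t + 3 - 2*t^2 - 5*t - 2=-2*t^2 - 2*t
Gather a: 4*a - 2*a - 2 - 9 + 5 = 2*a - 6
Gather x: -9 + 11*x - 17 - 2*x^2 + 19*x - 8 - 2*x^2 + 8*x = -4*x^2 + 38*x - 34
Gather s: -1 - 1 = -2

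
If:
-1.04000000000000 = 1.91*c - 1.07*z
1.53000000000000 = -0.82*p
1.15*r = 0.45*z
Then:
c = 0.56020942408377*z - 0.544502617801047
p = -1.87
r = 0.391304347826087*z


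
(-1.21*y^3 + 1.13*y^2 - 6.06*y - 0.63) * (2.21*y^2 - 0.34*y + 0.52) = -2.6741*y^5 + 2.9087*y^4 - 14.406*y^3 + 1.2557*y^2 - 2.937*y - 0.3276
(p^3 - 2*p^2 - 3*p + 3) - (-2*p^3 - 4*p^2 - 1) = 3*p^3 + 2*p^2 - 3*p + 4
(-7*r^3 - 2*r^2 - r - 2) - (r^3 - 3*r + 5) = -8*r^3 - 2*r^2 + 2*r - 7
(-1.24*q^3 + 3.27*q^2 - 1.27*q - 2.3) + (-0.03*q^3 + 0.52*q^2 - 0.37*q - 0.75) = -1.27*q^3 + 3.79*q^2 - 1.64*q - 3.05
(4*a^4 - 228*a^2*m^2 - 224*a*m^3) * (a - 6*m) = 4*a^5 - 24*a^4*m - 228*a^3*m^2 + 1144*a^2*m^3 + 1344*a*m^4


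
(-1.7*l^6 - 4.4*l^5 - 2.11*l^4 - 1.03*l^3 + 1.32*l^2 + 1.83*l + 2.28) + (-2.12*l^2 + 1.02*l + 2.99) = -1.7*l^6 - 4.4*l^5 - 2.11*l^4 - 1.03*l^3 - 0.8*l^2 + 2.85*l + 5.27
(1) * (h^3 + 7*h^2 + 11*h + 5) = h^3 + 7*h^2 + 11*h + 5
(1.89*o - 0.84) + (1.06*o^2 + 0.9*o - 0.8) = 1.06*o^2 + 2.79*o - 1.64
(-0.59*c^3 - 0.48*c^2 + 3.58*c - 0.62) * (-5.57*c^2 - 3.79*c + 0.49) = 3.2863*c^5 + 4.9097*c^4 - 18.4105*c^3 - 10.35*c^2 + 4.104*c - 0.3038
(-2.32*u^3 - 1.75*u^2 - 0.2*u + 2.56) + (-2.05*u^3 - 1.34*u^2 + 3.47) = -4.37*u^3 - 3.09*u^2 - 0.2*u + 6.03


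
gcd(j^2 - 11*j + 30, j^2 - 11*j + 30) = j^2 - 11*j + 30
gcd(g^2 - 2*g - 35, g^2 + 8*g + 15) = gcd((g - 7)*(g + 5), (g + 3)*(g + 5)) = g + 5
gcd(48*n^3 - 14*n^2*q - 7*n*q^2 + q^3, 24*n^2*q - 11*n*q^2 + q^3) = -8*n + q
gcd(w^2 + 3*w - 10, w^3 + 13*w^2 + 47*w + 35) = w + 5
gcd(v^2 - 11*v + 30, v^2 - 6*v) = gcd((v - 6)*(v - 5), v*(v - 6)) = v - 6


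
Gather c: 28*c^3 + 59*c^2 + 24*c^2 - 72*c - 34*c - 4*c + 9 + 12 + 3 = 28*c^3 + 83*c^2 - 110*c + 24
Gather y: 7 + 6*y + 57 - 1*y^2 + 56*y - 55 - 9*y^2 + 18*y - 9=-10*y^2 + 80*y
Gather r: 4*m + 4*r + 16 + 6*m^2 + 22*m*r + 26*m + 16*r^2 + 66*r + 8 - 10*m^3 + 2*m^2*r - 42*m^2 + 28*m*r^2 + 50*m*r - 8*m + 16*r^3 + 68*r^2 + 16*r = -10*m^3 - 36*m^2 + 22*m + 16*r^3 + r^2*(28*m + 84) + r*(2*m^2 + 72*m + 86) + 24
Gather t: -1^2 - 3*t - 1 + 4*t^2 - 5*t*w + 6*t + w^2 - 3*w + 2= 4*t^2 + t*(3 - 5*w) + w^2 - 3*w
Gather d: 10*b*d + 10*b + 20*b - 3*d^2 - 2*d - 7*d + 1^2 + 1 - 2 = 30*b - 3*d^2 + d*(10*b - 9)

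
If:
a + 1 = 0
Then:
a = -1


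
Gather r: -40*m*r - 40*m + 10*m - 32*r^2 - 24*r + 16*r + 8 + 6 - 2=-30*m - 32*r^2 + r*(-40*m - 8) + 12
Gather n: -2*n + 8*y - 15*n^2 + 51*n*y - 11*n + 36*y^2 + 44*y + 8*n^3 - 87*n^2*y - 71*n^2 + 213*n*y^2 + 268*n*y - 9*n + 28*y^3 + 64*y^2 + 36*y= 8*n^3 + n^2*(-87*y - 86) + n*(213*y^2 + 319*y - 22) + 28*y^3 + 100*y^2 + 88*y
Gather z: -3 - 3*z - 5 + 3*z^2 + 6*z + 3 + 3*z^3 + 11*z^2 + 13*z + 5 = 3*z^3 + 14*z^2 + 16*z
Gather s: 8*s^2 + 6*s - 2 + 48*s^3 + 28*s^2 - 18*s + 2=48*s^3 + 36*s^2 - 12*s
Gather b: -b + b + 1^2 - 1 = 0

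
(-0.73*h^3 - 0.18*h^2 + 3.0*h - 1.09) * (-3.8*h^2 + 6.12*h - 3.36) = 2.774*h^5 - 3.7836*h^4 - 10.0488*h^3 + 23.1068*h^2 - 16.7508*h + 3.6624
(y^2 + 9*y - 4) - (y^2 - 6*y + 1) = 15*y - 5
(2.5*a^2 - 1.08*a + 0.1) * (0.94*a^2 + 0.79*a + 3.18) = 2.35*a^4 + 0.9598*a^3 + 7.1908*a^2 - 3.3554*a + 0.318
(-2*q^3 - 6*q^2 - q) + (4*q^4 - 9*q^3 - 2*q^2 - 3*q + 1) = 4*q^4 - 11*q^3 - 8*q^2 - 4*q + 1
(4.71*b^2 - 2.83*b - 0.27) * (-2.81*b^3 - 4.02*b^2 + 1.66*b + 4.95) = -13.2351*b^5 - 10.9819*b^4 + 19.9539*b^3 + 19.7021*b^2 - 14.4567*b - 1.3365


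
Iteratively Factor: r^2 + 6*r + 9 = (r + 3)*(r + 3)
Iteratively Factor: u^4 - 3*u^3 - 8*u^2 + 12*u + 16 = (u + 1)*(u^3 - 4*u^2 - 4*u + 16) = (u - 4)*(u + 1)*(u^2 - 4) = (u - 4)*(u - 2)*(u + 1)*(u + 2)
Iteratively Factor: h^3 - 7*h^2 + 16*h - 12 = (h - 2)*(h^2 - 5*h + 6) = (h - 2)^2*(h - 3)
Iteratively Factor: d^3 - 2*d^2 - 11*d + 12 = (d - 4)*(d^2 + 2*d - 3) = (d - 4)*(d + 3)*(d - 1)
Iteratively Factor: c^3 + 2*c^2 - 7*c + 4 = (c + 4)*(c^2 - 2*c + 1) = (c - 1)*(c + 4)*(c - 1)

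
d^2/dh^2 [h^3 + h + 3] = 6*h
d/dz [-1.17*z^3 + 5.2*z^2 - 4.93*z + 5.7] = -3.51*z^2 + 10.4*z - 4.93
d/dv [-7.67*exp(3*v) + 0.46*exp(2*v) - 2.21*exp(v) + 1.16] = (-23.01*exp(2*v) + 0.92*exp(v) - 2.21)*exp(v)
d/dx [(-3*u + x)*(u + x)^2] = (-5*u + 3*x)*(u + x)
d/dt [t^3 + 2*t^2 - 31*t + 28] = 3*t^2 + 4*t - 31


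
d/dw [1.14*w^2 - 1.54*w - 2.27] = 2.28*w - 1.54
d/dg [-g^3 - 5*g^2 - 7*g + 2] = -3*g^2 - 10*g - 7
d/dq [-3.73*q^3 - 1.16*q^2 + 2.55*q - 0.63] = -11.19*q^2 - 2.32*q + 2.55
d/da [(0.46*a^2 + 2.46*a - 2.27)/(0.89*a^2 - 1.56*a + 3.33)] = (-2.907*a^2 + 7.1042*a + 4.6506)/(0.7921*a^4 - 2.7768*a^3 + 8.361*a^2 - 10.3896*a + 11.0889)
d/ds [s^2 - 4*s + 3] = 2*s - 4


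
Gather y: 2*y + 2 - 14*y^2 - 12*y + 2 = -14*y^2 - 10*y + 4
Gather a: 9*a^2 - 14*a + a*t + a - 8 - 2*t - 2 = 9*a^2 + a*(t - 13) - 2*t - 10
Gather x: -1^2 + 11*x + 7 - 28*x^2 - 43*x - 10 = -28*x^2 - 32*x - 4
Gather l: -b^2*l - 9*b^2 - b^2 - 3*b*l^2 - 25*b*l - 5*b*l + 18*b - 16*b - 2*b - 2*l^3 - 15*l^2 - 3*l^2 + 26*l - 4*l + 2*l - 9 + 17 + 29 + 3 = -10*b^2 - 2*l^3 + l^2*(-3*b - 18) + l*(-b^2 - 30*b + 24) + 40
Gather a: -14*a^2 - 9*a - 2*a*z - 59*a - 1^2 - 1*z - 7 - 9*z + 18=-14*a^2 + a*(-2*z - 68) - 10*z + 10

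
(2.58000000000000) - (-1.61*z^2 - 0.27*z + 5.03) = 1.61*z^2 + 0.27*z - 2.45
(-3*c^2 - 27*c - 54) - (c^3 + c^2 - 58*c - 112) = -c^3 - 4*c^2 + 31*c + 58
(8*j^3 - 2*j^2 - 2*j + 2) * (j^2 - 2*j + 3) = 8*j^5 - 18*j^4 + 26*j^3 - 10*j + 6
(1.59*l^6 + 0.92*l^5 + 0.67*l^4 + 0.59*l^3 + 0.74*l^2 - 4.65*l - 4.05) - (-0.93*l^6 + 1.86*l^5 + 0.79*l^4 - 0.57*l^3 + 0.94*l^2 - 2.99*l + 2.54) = 2.52*l^6 - 0.94*l^5 - 0.12*l^4 + 1.16*l^3 - 0.2*l^2 - 1.66*l - 6.59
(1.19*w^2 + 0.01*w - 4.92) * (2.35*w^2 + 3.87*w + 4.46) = 2.7965*w^4 + 4.6288*w^3 - 6.2159*w^2 - 18.9958*w - 21.9432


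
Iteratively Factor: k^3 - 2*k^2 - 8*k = (k - 4)*(k^2 + 2*k) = (k - 4)*(k + 2)*(k)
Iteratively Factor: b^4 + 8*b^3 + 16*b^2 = (b)*(b^3 + 8*b^2 + 16*b) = b*(b + 4)*(b^2 + 4*b) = b^2*(b + 4)*(b + 4)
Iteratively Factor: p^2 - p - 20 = (p - 5)*(p + 4)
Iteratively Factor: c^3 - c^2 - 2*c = (c - 2)*(c^2 + c) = c*(c - 2)*(c + 1)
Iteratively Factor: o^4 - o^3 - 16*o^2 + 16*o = (o + 4)*(o^3 - 5*o^2 + 4*o) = (o - 4)*(o + 4)*(o^2 - o) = o*(o - 4)*(o + 4)*(o - 1)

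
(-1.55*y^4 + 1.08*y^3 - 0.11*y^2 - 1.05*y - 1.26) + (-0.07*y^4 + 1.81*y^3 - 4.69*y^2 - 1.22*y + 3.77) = -1.62*y^4 + 2.89*y^3 - 4.8*y^2 - 2.27*y + 2.51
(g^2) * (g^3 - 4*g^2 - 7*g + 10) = g^5 - 4*g^4 - 7*g^3 + 10*g^2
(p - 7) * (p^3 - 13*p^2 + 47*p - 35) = p^4 - 20*p^3 + 138*p^2 - 364*p + 245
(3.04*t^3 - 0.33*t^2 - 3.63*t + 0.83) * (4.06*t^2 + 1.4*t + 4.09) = 12.3424*t^5 + 2.9162*t^4 - 2.7662*t^3 - 3.0619*t^2 - 13.6847*t + 3.3947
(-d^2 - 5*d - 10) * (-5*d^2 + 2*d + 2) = 5*d^4 + 23*d^3 + 38*d^2 - 30*d - 20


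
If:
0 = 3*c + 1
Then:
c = -1/3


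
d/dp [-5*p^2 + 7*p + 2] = 7 - 10*p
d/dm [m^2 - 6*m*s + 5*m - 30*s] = 2*m - 6*s + 5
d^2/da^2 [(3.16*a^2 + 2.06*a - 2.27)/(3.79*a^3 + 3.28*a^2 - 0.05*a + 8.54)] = (90.7811120000001*a^6 + 177.540276*a^5 - 234.035532*a^4 - 1837.25774*a^3 - 1475.143122*a^2 + 96.84834*a + 589.84645)/(54.439939*a^9 + 141.342744*a^8 + 120.168393*a^7 + 399.566434*a^6 + 635.389353*a^5 + 265.944828*a^4 + 820.828807*a^3 + 717.710994*a^2 - 10.93974*a + 622.835864)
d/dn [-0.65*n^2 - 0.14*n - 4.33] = -1.3*n - 0.14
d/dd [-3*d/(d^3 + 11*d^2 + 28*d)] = 3*(2*d + 11)/(d^2 + 11*d + 28)^2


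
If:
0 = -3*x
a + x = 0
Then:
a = 0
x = 0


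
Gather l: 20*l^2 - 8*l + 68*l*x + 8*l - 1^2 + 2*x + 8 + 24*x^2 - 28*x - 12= 20*l^2 + 68*l*x + 24*x^2 - 26*x - 5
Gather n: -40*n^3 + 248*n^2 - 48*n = -40*n^3 + 248*n^2 - 48*n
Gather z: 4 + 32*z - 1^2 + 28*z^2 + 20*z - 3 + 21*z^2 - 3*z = 49*z^2 + 49*z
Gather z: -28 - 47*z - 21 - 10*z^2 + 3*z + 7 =-10*z^2 - 44*z - 42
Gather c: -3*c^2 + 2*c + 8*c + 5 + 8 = -3*c^2 + 10*c + 13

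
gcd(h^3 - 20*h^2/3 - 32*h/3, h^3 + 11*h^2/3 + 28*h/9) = h^2 + 4*h/3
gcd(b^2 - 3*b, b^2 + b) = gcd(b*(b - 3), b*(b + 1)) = b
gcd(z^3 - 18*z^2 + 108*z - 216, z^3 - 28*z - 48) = z - 6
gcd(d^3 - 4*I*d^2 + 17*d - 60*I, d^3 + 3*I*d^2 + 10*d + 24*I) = d^2 + I*d + 12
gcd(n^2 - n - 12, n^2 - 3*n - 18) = n + 3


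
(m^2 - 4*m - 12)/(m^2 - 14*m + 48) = (m + 2)/(m - 8)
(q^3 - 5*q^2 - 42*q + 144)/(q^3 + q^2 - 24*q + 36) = (q - 8)/(q - 2)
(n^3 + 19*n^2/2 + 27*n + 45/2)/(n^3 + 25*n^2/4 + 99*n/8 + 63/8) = 4*(n + 5)/(4*n + 7)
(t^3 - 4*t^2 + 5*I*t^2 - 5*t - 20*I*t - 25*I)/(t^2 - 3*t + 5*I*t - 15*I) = (t^2 - 4*t - 5)/(t - 3)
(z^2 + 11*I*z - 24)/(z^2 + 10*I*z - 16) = (z + 3*I)/(z + 2*I)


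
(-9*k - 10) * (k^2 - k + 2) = -9*k^3 - k^2 - 8*k - 20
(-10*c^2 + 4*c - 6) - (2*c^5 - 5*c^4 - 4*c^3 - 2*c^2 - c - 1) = -2*c^5 + 5*c^4 + 4*c^3 - 8*c^2 + 5*c - 5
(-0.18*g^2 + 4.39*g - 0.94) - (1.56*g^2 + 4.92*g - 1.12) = -1.74*g^2 - 0.53*g + 0.18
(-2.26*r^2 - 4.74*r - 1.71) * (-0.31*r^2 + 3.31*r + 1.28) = 0.7006*r^4 - 6.0112*r^3 - 18.0521*r^2 - 11.7273*r - 2.1888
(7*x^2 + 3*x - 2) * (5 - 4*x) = -28*x^3 + 23*x^2 + 23*x - 10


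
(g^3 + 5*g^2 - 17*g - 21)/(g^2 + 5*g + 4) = (g^2 + 4*g - 21)/(g + 4)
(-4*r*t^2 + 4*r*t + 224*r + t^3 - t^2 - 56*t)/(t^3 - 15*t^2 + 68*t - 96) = (-4*r*t - 28*r + t^2 + 7*t)/(t^2 - 7*t + 12)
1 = 1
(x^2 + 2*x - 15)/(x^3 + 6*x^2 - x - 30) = (x - 3)/(x^2 + x - 6)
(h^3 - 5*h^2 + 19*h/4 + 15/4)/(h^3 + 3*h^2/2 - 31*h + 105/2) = (h + 1/2)/(h + 7)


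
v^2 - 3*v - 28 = (v - 7)*(v + 4)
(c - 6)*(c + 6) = c^2 - 36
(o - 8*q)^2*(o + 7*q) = o^3 - 9*o^2*q - 48*o*q^2 + 448*q^3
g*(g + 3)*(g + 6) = g^3 + 9*g^2 + 18*g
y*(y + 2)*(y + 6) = y^3 + 8*y^2 + 12*y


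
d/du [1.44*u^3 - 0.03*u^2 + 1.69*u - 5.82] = 4.32*u^2 - 0.06*u + 1.69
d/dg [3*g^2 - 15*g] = 6*g - 15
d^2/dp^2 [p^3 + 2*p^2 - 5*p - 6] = 6*p + 4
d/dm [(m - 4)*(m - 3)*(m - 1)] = 3*m^2 - 16*m + 19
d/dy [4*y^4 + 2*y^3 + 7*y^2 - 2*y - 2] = 16*y^3 + 6*y^2 + 14*y - 2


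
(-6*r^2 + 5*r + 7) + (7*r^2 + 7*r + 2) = r^2 + 12*r + 9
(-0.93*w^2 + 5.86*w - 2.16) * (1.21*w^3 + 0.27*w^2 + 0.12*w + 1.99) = -1.1253*w^5 + 6.8395*w^4 - 1.143*w^3 - 1.7307*w^2 + 11.4022*w - 4.2984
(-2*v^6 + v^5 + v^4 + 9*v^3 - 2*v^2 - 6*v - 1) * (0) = 0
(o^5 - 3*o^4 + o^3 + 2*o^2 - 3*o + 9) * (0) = 0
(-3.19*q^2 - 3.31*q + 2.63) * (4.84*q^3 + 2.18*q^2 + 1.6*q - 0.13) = -15.4396*q^5 - 22.9746*q^4 + 0.409399999999998*q^3 + 0.8521*q^2 + 4.6383*q - 0.3419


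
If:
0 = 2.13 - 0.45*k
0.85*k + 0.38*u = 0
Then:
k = 4.73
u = -10.59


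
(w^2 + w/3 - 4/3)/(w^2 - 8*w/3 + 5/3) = (3*w + 4)/(3*w - 5)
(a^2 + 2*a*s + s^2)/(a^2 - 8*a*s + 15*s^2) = (a^2 + 2*a*s + s^2)/(a^2 - 8*a*s + 15*s^2)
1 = 1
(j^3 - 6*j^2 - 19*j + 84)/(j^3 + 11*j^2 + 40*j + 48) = (j^2 - 10*j + 21)/(j^2 + 7*j + 12)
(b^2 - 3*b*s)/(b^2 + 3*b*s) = (b - 3*s)/(b + 3*s)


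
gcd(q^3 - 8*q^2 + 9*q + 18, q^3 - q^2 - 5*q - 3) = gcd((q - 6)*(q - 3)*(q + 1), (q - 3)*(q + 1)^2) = q^2 - 2*q - 3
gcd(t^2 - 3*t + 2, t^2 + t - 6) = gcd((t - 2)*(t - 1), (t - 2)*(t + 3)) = t - 2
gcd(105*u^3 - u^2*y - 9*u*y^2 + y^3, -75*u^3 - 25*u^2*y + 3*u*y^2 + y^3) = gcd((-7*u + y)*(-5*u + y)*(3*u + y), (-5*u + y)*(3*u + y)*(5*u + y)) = -15*u^2 - 2*u*y + y^2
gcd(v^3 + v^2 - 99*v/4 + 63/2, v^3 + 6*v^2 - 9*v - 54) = v + 6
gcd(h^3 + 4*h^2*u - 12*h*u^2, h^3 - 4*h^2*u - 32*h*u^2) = h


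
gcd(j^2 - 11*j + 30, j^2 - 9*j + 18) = j - 6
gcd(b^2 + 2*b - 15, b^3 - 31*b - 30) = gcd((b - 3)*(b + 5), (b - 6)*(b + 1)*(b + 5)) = b + 5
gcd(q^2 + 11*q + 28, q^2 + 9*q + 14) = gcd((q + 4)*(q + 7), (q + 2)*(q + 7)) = q + 7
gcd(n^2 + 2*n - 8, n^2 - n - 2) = n - 2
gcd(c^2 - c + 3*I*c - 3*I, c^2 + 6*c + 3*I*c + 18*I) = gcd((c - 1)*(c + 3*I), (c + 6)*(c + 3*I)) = c + 3*I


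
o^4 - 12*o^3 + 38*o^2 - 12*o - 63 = (o - 7)*(o - 3)^2*(o + 1)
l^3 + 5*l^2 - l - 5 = (l - 1)*(l + 1)*(l + 5)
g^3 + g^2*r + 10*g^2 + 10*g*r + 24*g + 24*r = (g + 4)*(g + 6)*(g + r)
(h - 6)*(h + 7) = h^2 + h - 42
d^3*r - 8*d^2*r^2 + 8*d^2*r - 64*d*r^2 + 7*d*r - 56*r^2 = (d + 7)*(d - 8*r)*(d*r + r)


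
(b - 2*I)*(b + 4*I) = b^2 + 2*I*b + 8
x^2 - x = x*(x - 1)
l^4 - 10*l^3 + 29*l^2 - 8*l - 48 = (l - 4)^2*(l - 3)*(l + 1)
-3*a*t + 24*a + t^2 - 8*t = (-3*a + t)*(t - 8)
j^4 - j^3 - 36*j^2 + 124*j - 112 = (j - 4)*(j - 2)^2*(j + 7)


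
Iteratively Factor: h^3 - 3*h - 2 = (h + 1)*(h^2 - h - 2) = (h - 2)*(h + 1)*(h + 1)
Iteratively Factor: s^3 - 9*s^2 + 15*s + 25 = (s - 5)*(s^2 - 4*s - 5) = (s - 5)*(s + 1)*(s - 5)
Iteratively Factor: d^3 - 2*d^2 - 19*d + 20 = (d - 1)*(d^2 - d - 20) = (d - 5)*(d - 1)*(d + 4)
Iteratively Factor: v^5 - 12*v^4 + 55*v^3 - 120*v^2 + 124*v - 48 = (v - 1)*(v^4 - 11*v^3 + 44*v^2 - 76*v + 48) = (v - 2)*(v - 1)*(v^3 - 9*v^2 + 26*v - 24) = (v - 4)*(v - 2)*(v - 1)*(v^2 - 5*v + 6) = (v - 4)*(v - 3)*(v - 2)*(v - 1)*(v - 2)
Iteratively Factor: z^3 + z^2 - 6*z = (z - 2)*(z^2 + 3*z) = z*(z - 2)*(z + 3)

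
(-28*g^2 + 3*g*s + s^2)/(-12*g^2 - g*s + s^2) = (7*g + s)/(3*g + s)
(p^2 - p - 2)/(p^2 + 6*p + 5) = (p - 2)/(p + 5)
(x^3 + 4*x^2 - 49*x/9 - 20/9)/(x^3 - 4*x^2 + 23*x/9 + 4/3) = (x + 5)/(x - 3)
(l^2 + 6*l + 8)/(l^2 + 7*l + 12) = (l + 2)/(l + 3)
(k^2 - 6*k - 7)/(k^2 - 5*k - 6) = (k - 7)/(k - 6)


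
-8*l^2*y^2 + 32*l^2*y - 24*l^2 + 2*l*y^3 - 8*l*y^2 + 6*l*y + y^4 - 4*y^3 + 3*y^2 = (-2*l + y)*(4*l + y)*(y - 3)*(y - 1)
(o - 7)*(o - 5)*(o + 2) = o^3 - 10*o^2 + 11*o + 70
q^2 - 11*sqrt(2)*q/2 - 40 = (q - 8*sqrt(2))*(q + 5*sqrt(2)/2)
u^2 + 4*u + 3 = (u + 1)*(u + 3)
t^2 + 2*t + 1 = (t + 1)^2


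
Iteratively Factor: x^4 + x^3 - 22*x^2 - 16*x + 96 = (x + 4)*(x^3 - 3*x^2 - 10*x + 24) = (x - 4)*(x + 4)*(x^2 + x - 6) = (x - 4)*(x + 3)*(x + 4)*(x - 2)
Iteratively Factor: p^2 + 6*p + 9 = (p + 3)*(p + 3)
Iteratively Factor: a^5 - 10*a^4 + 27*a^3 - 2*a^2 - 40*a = (a)*(a^4 - 10*a^3 + 27*a^2 - 2*a - 40) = a*(a + 1)*(a^3 - 11*a^2 + 38*a - 40) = a*(a - 2)*(a + 1)*(a^2 - 9*a + 20) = a*(a - 4)*(a - 2)*(a + 1)*(a - 5)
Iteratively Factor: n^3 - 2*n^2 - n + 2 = (n - 2)*(n^2 - 1) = (n - 2)*(n - 1)*(n + 1)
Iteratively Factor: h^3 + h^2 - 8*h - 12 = (h + 2)*(h^2 - h - 6) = (h - 3)*(h + 2)*(h + 2)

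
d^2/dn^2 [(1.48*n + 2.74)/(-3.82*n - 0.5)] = -74.312752/(3.82*n + 0.5)^3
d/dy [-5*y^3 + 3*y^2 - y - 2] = -15*y^2 + 6*y - 1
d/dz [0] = 0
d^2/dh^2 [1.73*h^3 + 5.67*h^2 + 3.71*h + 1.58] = 10.38*h + 11.34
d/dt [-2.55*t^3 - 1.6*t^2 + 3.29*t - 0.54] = -7.65*t^2 - 3.2*t + 3.29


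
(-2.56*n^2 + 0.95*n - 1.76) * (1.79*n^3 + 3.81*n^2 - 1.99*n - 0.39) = -4.5824*n^5 - 8.0531*n^4 + 5.5635*n^3 - 7.5977*n^2 + 3.1319*n + 0.6864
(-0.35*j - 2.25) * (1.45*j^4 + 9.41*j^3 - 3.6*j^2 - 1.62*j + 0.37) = -0.5075*j^5 - 6.556*j^4 - 19.9125*j^3 + 8.667*j^2 + 3.5155*j - 0.8325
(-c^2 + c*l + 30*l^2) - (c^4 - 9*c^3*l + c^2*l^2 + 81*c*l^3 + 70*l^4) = -c^4 + 9*c^3*l - c^2*l^2 - c^2 - 81*c*l^3 + c*l - 70*l^4 + 30*l^2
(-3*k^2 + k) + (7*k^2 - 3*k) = 4*k^2 - 2*k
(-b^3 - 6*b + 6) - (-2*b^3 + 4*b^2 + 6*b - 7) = b^3 - 4*b^2 - 12*b + 13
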